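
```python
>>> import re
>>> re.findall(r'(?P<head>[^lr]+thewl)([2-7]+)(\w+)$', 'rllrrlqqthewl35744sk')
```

[('qqthewl', '35744', 'sk')]

Pattern: one or more of any character except [lr], then the literal 'the', then the literal 'wl' (captured as 'head'); then one or more of a character in [2-7] (captured); then one or more of a word character (captured); then anchored at the end.
Matches: at [6:20] match 'qqthewl35744sk', groups = ('qqthewl', '35744', 'sk').
Multiple groups make `findall` return tuples — one 3-tuple for the one match.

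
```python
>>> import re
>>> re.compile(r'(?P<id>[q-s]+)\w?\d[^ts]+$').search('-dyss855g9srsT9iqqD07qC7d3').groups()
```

('srs',)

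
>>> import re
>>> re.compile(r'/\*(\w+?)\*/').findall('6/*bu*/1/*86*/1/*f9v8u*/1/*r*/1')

Walking the string: at [1:7] match '/*bu*/', group 1 = 'bu'; at [8:14] match '/*86*/', group 1 = '86'; at [15:24] match '/*f9v8u*/', group 1 = 'f9v8u'; at [25:30] match '/*r*/', group 1 = 'r'.
`findall` collects group 1 from each match (4 total).

['bu', '86', 'f9v8u', 'r']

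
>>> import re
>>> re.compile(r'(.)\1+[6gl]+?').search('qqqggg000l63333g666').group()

After group 1 captures some text, `\1` only succeeds where that same text appears again.
`re.search` scans for the first position where the pattern succeeds.
The match spans [0:4] → 'qqqg'.
Captured: group 1 = 'q'.

'qqqg'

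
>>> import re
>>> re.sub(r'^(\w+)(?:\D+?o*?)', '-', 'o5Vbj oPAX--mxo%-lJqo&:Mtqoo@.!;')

This matches anchored at the start of the string; then one or more of a word character (captured); then one or more of a non-digit (lazy), then zero or more of a literal 'o' (lazy) (non-capturing group).
Because the quantifier is non-greedy, it stops expanding at the earliest point where the rest of the pattern can succeed.
Matches: at [0:6] → 'o5Vbj '.
`sub` substitutes '-' at each match site.

'-oPAX--mxo%-lJqo&:Mtqoo@.!;'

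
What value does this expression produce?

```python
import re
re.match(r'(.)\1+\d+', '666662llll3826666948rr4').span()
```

The backreference `\1` re-matches whatever the first group consumed, character for character.
With `match`, the pattern is implicitly anchored at the beginning.
The match spans [0:6] → '666662'.
Captured: group 1 = '6'.

(0, 6)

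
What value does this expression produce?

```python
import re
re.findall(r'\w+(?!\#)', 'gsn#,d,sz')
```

['gs', 'd', 'sz']

`(?!…)`/`(?<!…)` only lets a position through if the neighbouring text does NOT match; no characters are consumed.
`findall` yields the raw match text (3 of them) because the pattern has no groups.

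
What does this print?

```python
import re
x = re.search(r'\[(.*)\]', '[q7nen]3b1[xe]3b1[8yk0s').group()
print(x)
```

Unlike `match`, `search` isn't anchored — it looks for the pattern anywhere in the string.
The match spans [0:14] → '[q7nen]3b1[xe]'.
Captured: group 1 = 'q7nen]3b1[xe'.

[q7nen]3b1[xe]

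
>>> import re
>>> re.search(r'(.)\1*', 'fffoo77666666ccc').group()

The backreference `\1` re-matches whatever the first group consumed, character for character.
Unlike `match`, `search` isn't anchored — it looks for the pattern anywhere in the string.
The match spans [0:3] → 'fff'.
Captured: group 1 = 'f'.

'fff'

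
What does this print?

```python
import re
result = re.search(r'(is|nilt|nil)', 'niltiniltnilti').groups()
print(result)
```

('nilt',)

Branches in `(...|...)` are attempted left-to-right; the first branch that allows the whole pattern to succeed is taken.
Unlike `match`, `search` isn't anchored — it looks for the pattern anywhere in the string.
The match spans [0:4] → 'nilt'.
Captured: group 1 = 'nilt'.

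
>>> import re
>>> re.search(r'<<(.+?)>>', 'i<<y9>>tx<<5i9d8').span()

The match spans [1:7] → '<<y9>>'.

(1, 7)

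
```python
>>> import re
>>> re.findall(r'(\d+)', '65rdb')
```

['65']

This matches one or more of a digit (captured).
With a single group, `findall` returns only what that group captured — 1 item.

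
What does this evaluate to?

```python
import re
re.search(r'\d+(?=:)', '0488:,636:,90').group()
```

'0488'

Lookahead/lookbehind check context without consuming it, so the matched span excludes the asserted characters.
The match spans [0:4] → '0488'.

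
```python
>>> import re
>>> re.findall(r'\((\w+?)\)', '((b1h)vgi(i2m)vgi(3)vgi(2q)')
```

['b1h', 'i2m', '3', '2q']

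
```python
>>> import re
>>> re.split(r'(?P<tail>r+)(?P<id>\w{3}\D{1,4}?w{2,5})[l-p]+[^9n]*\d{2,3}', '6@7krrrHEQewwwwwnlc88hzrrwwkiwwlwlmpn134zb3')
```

The pattern matches one or more of a literal 'r' (captured as 'tail'); then exactly 3 of a word character, then 1 to 4 of a non-digit (lazy), then 2 to 5 of a literal 'w' (captured as 'id'); then one or more of a character in [l-p]; then zero or more of any character except [9n], then 2 to 3 of a digit.
With a capturing group present, the delimiter's captured portion is kept in the result list.

['6@7k', 'rrr', 'HEQewwwww', 'hzrrwwkiwwlwlmpn134zb3']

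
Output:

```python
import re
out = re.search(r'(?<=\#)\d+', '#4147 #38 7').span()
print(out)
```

The `(?=…)`/`(?<=…)` assertion just peeks at neighbouring text; it doesn't advance the match position.
`re.search` tries every starting position until one works.
The match spans [1:5] → '4147'.

(1, 5)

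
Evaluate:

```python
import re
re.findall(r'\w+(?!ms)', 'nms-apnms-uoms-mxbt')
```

Because the assertion is negative and zero-width, positions next to the forbidden text are skipped.
Walking the string: at [0:3] → 'nms'; at [4:9] → 'apnms'; at [10:14] → 'uoms'; at [15:19] → 'mxbt'.
With no groups in the pattern, `findall` gives back each whole match — 4 here.

['nms', 'apnms', 'uoms', 'mxbt']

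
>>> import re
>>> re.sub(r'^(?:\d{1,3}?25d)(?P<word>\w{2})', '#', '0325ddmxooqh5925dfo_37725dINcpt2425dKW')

Each match is replaced by '#'.

'#xooqh5925dfo_37725dINcpt2425dKW'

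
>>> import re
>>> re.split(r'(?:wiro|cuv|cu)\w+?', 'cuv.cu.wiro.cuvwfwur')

['', '.cu.wiro.', 'fwur']

Alternation isn't longest-match — the leftmost alternative that fits at this position is chosen.
Matches to split on: at [0:3] → 'cuv'; at [12:16] → 'cuvw'.
The string is cut at each match, leaving 3 pieces.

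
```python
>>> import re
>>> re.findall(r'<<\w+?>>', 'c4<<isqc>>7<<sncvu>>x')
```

['<<isqc>>', '<<sncvu>>']

Matches: at [2:10] → '<<isqc>>'; at [11:20] → '<<sncvu>>'.
With no groups in the pattern, `findall` gives back each whole match — 2 here.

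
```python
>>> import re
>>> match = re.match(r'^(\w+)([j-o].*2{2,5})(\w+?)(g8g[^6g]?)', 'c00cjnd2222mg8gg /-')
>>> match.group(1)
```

'c00cj'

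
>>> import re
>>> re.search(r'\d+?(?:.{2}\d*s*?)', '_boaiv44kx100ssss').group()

'44k'

Pattern: one or more of a digit (lazy); then exactly 2 of any character, then zero or more of a digit, then zero or more of the literal 's' (lazy) (non-capturing group).
A non-greedy quantifier consumes as few characters as it can — just enough that the remainder of the pattern still matches from where it stops; whatever follows it matches normally.
Unlike `match`, `search` isn't anchored — it looks for the pattern anywhere in the string.
The match spans [6:9] → '44k'.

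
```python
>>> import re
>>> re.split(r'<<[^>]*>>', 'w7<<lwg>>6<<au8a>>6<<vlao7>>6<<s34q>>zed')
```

['w7', '6', '6', '6', 'zed']

Matches to split on: at [2:9] → '<<lwg>>'; at [10:18] → '<<au8a>>'; at [19:28] → '<<vlao7>>'; at [29:37] → '<<s34q>>'.
Splitting on the pattern gives 5 pieces.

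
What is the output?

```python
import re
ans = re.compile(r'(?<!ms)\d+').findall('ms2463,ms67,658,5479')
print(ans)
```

['463', '7', '658', '5479']

A negative assertion filters positions out without eating any characters.
`findall` yields the raw match text (4 of them) because the pattern has no groups.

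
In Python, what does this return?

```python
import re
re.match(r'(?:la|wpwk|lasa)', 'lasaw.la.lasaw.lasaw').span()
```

`re.match` won't scan ahead — the pattern has to work from the very first character.
The match spans [0:2] → 'la'.

(0, 2)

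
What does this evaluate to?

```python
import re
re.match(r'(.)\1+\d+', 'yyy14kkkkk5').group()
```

'yyy14'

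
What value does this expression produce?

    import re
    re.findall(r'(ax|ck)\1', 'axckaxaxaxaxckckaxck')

['ax', 'ax', 'ck']

`\1` is not a pattern — it's the concrete string captured by group 1, re-applied verbatim.
`findall` collects group 1 from each match (3 total).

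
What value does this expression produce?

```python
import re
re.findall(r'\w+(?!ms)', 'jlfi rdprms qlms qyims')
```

The negative lookahead/lookbehind blocks any match where the forbidden context is present.
Since nothing is captured, `findall` lists the 4 matched substrings directly.

['jlfi', 'rdprms', 'qlms', 'qyims']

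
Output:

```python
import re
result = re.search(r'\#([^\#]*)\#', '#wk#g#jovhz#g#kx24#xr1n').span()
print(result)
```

(0, 4)

`re.search` scans for the first position where the pattern succeeds.
The match spans [0:4] → '#wk#'.
Captured: group 1 = 'wk'.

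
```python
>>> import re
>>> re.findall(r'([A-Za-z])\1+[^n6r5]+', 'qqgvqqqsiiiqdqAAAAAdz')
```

`\1` has to match the exact text group 1 already captured.
One capturing group, so `findall` returns just the captured substring from the one match — 1 in all.

['q']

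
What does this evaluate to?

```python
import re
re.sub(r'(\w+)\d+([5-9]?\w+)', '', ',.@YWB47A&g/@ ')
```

',.@&g/@ '

Pattern: one or more of a word character (captured); then one or more of a digit; then optionally a character in [5-9], then one or more of a word character (captured).
Matches: at [3:9] → 'YWB47A'.
Each match is replaced by ''.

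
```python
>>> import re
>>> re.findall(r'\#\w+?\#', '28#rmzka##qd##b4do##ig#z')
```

Matches: at [2:9] → '#rmzka#'; at [9:13] → '#qd#'; at [13:19] → '#b4do#'; at [19:23] → '#ig#'.
No capturing groups, so `findall` returns the 4 full match strings.

['#rmzka#', '#qd#', '#b4do#', '#ig#']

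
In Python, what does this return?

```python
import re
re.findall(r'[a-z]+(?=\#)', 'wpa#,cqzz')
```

['wpa']

The `(?=…)`/`(?<=…)` assertion just peeks at neighbouring text; it doesn't advance the match position.
Walking the string: at [0:3] → 'wpa'.
No capturing groups, so `findall` returns the 1 full match string.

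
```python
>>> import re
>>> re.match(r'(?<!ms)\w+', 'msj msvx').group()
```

'msj'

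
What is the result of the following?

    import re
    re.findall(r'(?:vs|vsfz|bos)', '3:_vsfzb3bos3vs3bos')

['vs', 'bos', 'vs', 'bos']

`|` is ordered: at each position the engine commits to the first alternative that works.
With no groups in the pattern, `findall` gives back each whole match — 4 here.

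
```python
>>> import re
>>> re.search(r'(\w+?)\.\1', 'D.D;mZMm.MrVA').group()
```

The backreference `\1` re-matches whatever the first group consumed, character for character.
The match spans [0:3] → 'D.D'.

'D.D'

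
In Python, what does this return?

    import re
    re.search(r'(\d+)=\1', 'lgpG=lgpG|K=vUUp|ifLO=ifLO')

`\1` has to match the exact text group 1 already captured.
`re.search` scans for the first position where the pattern succeeds.
Here no position works, so the call returns None.

None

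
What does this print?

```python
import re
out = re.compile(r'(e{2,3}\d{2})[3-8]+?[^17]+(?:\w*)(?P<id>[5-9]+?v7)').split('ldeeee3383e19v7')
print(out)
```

['lde', 'eee33', '9v7', '']

Pattern: 2 to 3 of a literal 'e', then exactly 2 of a digit (captured); then one or more of a character in [3-8] (lazy); then one or more of any character except [17]; then zero or more of a word character (non-capturing group); then one or more of a character in [5-9] (lazy), then the literal 'v7' (captured as 'id').
Matches to split on: at [3:15] → 'eee3383e19v7'.
Because the pattern has a capturing group, `split` also inserts each captured text between the pieces.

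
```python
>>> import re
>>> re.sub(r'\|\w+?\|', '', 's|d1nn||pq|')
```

's'

Matches: at [1:7] → '|d1nn|'; at [7:11] → '|pq|'.
`sub` substitutes '' at each match site.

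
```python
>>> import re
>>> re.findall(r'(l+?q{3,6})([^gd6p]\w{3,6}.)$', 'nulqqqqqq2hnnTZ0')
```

Pattern: one or more of a literal 'l' (lazy), then 3 to 6 of the literal 'q' (captured); then any character except [gd6p], then 3 to 6 of a word character, then any character (captured); then anchored at the end.
Walking the string: at [2:16] match 'lqqqqqq2hnnTZ0', groups = ('lqqqqqq', '2hnnTZ0').
`findall` packs the 2 group values into a tuple for every match.

[('lqqqqqq', '2hnnTZ0')]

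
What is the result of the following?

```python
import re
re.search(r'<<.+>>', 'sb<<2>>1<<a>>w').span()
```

(2, 13)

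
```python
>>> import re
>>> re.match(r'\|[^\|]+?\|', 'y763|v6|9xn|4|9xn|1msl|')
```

`re.match` only tries the pattern at the start of the string.
Here position 0 doesn't satisfy it, so the call returns None.

None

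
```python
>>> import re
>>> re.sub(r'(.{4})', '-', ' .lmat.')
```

The pattern matches exactly 4 of any character (captured).
Matches: at [0:4] → ' .lm'.
`sub` substitutes '-' at each match site.

'-at.'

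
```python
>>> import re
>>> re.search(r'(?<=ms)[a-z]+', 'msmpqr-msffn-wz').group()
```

The lookaround is zero-width — it requires the adjacent text to match without consuming it, so the asserted text isn't part of the match.
`search` walks the string left to right and returns the first match it finds.
The match spans [2:6] → 'mpqr'.

'mpqr'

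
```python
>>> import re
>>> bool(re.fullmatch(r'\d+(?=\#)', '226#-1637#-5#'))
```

False

`fullmatch` succeeds only if the pattern covers the string from start to end.
Here the pattern can't cover the whole string, so the call returns None, and `bool(None)` is False.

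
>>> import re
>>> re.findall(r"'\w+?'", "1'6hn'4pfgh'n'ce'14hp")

Matches: at [1:6] → "'6hn'"; at [11:14] → "'n'".
No capturing groups, so `findall` returns the 2 full match strings.

["'6hn'", "'n'"]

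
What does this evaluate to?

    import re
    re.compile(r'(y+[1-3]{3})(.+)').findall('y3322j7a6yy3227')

[('y332', '2j7a6yy3227')]

This matches one or more of the literal 'y', then exactly 3 of a character in [1-3] (captured); then one or more of any character (captured).
Matches: at [0:15] match 'y3322j7a6yy3227', groups = ('y332', '2j7a6yy3227').
Multiple groups make `findall` return tuples — one 2-tuple for the one match.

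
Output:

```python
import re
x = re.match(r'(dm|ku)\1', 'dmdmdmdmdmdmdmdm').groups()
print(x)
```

('dm',)

The match spans [0:4] → 'dmdm'.
Captured: group 1 = 'dm'.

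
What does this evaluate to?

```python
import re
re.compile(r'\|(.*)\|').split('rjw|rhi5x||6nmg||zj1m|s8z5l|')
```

With a capturing group present, the delimiter's captured portion is kept in the result list.

['rjw', 'rhi5x||6nmg||zj1m|s8z5l', '']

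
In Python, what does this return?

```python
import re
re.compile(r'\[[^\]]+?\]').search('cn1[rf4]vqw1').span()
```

`re.search` scans for the first position where the pattern succeeds.
The match spans [3:8] → '[rf4]'.

(3, 8)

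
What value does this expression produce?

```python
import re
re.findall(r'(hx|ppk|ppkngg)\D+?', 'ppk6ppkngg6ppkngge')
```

The regex engine tests alternatives in the order written; an earlier branch that matches wins even if a later one would match more.
Because there's exactly one group, `findall` drops the full match and keeps group 1 from each hit.

['ppk', 'ppk']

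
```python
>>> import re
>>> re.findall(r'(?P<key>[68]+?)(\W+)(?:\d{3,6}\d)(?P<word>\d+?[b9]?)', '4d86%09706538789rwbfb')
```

This matches one or more of one of [68] (lazy) (captured as 'key'); then one or more of a non-word character (captured); then 3 to 6 of a digit, then a digit (non-capturing group); then one or more of a digit (lazy), then optionally one of [b9] (captured as 'word').
Walking the string: at [2:13] match '86%09706538', groups = ('86', '%', '8').
With 3 capturing groups, `findall` returns a 3-tuple per match.

[('86', '%', '8')]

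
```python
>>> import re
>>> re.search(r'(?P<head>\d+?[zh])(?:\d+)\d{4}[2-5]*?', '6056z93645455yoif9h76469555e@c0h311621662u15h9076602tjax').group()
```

'6056z93645455'

This matches one or more of a digit (lazy), then one of [zh] (captured as 'head'); then one or more of a digit (non-capturing group); then exactly 4 of a digit, then zero or more of a character in [2-5] (lazy).
`re.search` tries every starting position until one works.
The match spans [0:13] → '6056z93645455'.
Captured: group 1 = '6056z'.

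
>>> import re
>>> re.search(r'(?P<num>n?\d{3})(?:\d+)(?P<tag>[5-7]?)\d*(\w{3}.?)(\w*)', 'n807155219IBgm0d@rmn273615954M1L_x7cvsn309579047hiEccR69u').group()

This matches optionally a literal 'n', then exactly 3 of a digit (captured as 'num'); then one or more of a digit (non-capturing group); then optionally a character in [5-7] (captured as 'tag'); then zero or more of a digit; then exactly 3 of a word character, then optionally any character (captured); then zero or more of a word character (captured).
Unlike `match`, `search` isn't anchored — it looks for the pattern anywhere in the string.
The match spans [0:16] → 'n807155219IBgm0d'.
Captured: group 1 = 'n807', group 2 = '', group 3 = 'IBgm', group 4 = '0d'.

'n807155219IBgm0d'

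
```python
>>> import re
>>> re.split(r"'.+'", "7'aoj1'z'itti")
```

['7', 'itti']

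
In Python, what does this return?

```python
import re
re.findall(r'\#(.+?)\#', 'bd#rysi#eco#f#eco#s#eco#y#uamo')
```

['rysi', 'f', 's', 'y']

A non-greedy quantifier consumes as few characters as it can — just enough that the remainder of the pattern still matches from where it stops; whatever follows it matches normally.
Because there's exactly one group, `findall` drops the full match and keeps group 1 from each hit.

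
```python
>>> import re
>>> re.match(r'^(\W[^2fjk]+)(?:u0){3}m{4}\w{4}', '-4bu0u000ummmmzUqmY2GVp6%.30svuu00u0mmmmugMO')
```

`re.match` won't scan ahead — the pattern has to work from the very first character.
Here position 0 doesn't satisfy it, so the call returns None.

None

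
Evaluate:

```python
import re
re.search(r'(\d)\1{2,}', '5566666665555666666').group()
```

`\1` has to match the exact text group 1 already captured.
The match spans [2:9] → '6666666'.

'6666666'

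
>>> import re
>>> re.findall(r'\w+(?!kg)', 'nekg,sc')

['nekg', 'sc']

A negative assertion filters positions out without eating any characters.
Matches: at [0:4] → 'nekg'; at [5:7] → 'sc'.
No capturing groups, so `findall` returns the 2 full match strings.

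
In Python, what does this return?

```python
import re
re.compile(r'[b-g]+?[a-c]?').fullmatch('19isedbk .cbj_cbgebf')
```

The pattern matches one or more of a character in [b-g] (lazy); then optionally a character in [a-c].
For `fullmatch`, every character of the input must be accounted for by the pattern.
Here there's no way to consume every character, so the call returns None.

None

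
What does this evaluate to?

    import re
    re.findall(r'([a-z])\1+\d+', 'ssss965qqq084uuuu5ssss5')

`\1` has to match the exact text group 1 already captured.
Matches: at [0:7] match 'ssss965', group 1 = 's'; at [7:13] match 'qqq084', group 1 = 'q'; at [13:18] match 'uuuu5', group 1 = 'u'; at [18:23] match 'ssss5', group 1 = 's'.
Because there's exactly one group, `findall` drops the full match and keeps group 1 from each hit.

['s', 'q', 'u', 's']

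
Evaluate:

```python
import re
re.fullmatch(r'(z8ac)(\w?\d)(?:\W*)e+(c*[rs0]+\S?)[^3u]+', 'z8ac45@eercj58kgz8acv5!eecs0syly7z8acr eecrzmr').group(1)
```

'z8ac'

The pattern matches the literal 'z8a', then the literal 'c' (captured); then optionally a word character, then a digit (captured); then zero or more of a non-word character (non-capturing group); then one or more of a literal 'e'; then zero or more of the literal 'c', then one or more of one of [rs0], then optionally a non-whitespace character (captured); then one or more of any character except [3u].
`re.fullmatch` requires the pattern to consume the entire string.
The match spans [0:46] → 'z8ac45@eercj58kgz8acv5!eecs0syly7z8acr eecrzmr'.
Captured: group 1 = 'z8ac', group 2 = '45', group 3 = 'rc'.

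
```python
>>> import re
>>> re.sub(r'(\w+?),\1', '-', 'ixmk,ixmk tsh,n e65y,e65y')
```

'- tsh,n -'

`\1` has to match the exact text group 1 already captured.
Matches: at [0:9] → 'ixmk,ixmk'; at [16:25] → 'e65y,e65y'.
Each match is replaced by '-'.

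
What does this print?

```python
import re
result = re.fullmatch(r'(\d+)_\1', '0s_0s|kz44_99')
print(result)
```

After group 1 captures some text, `\1` only succeeds where that same text appears again.
`re.fullmatch` requires the pattern to consume the entire string.
Here the string isn't matched end-to-end, so the call returns None.

None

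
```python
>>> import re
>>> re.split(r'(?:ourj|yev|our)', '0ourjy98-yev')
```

Alternation isn't longest-match — the leftmost alternative that fits at this position is chosen.
Matches to split on: at [1:5] → 'ourj'; at [9:12] → 'yev'.
The string is cut at each match, leaving 3 pieces.

['0', 'y98-', '']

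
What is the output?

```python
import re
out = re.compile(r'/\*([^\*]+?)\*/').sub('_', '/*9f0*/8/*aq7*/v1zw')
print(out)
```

Matches: at [0:7] → '/*9f0*/'; at [8:15] → '/*aq7*/'.
Each match is replaced by '_'.

_8_v1zw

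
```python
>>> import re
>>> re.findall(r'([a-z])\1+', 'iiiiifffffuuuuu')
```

['i', 'f', 'u']

A backreference is literal: `\1` must see the identical characters the first group matched.
Scanning left to right: at [0:5] match 'iiiii', group 1 = 'i'; at [5:10] match 'fffff', group 1 = 'f'; at [10:15] match 'uuuuu', group 1 = 'u'.
Because there's exactly one group, `findall` drops the full match and keeps group 1 from each hit.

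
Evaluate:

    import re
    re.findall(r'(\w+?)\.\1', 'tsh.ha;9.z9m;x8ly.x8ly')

['h', 'x8ly']

`\1` is not a pattern — it's the concrete string captured by group 1, re-applied verbatim.
Scanning left to right: at [2:5] match 'h.h', group 1 = 'h'; at [13:22] match 'x8ly.x8ly', group 1 = 'x8ly'.
One capturing group, so `findall` returns just the captured substring from each match — 2 in all.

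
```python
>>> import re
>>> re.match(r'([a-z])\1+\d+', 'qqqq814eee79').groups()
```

('q',)

The match spans [0:7] → 'qqqq814'.
Captured: group 1 = 'q'.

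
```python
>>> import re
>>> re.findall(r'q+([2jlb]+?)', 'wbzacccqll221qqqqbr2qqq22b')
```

This matches one or more of a literal 'q'; then one or more of one of [2jlb] (lazy) (captured).
Lazy quantifiers expand one character at a time until the remainder of the pattern can match.
Scanning left to right: at [7:9] match 'ql', group 1 = 'l'; at [13:18] match 'qqqqb', group 1 = 'b'; at [20:24] match 'qqq2', group 1 = '2'.
Because there's exactly one group, `findall` drops the full match and keeps group 1 from each hit.

['l', 'b', '2']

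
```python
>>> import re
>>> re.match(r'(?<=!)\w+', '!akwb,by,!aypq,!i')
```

None

The `(?=…)`/`(?<=…)` assertion just peeks at neighbouring text; it doesn't advance the match position.
`re.match` only tries the pattern at the start of the string.
Here the pattern fails at index 0, so the call returns None.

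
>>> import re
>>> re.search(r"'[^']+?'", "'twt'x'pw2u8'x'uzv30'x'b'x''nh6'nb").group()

"'twt'"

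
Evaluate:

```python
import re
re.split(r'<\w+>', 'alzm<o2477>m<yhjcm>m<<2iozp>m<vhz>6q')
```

The string is cut at each match, leaving 5 pieces.

['alzm', 'm', 'm<', 'm', '6q']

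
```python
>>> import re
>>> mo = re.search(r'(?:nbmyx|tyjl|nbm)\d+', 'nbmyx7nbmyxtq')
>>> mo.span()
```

Unlike `match`, `search` isn't anchored — it looks for the pattern anywhere in the string.
The match spans [0:6] → 'nbmyx7'.

(0, 6)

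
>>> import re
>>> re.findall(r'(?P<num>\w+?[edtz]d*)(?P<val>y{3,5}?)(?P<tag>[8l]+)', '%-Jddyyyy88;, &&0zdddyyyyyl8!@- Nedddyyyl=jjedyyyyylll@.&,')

[('Jdd', 'yyyy', '88'), ('0zddd', 'yyyyy', 'l8'), ('Neddd', 'yyy', 'l'), ('jjed', 'yyyyy', 'lll')]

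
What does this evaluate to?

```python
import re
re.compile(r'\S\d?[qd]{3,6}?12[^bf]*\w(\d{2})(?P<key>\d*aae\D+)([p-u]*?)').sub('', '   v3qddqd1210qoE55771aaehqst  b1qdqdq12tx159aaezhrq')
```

'   '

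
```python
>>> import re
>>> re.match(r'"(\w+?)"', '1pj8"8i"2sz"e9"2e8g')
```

`match` is anchored at position 0; if the pattern doesn't fit there, it returns None.
Here the pattern fails at index 0, so the call returns None.

None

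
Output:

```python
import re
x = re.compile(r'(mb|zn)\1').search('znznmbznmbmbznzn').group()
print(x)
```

znzn

`\1` has to match the exact text group 1 already captured.
Unlike `match`, `search` isn't anchored — it looks for the pattern anywhere in the string.
The match spans [0:4] → 'znzn'.
Captured: group 1 = 'zn'.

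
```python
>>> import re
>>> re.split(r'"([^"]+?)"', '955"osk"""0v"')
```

Because the pattern has a capturing group, `split` also inserts each captured text between the pieces.

['955', 'osk', '"', '0v', '']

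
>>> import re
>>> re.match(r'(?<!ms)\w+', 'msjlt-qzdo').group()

A negative assertion filters positions out without eating any characters.
With `match`, the pattern is implicitly anchored at the beginning.
The match spans [0:5] → 'msjlt'.

'msjlt'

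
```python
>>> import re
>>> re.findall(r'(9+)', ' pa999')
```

The pattern matches one or more of a literal '9' (captured).
Matches: at [3:6] match '999', group 1 = '999'.
One capturing group, so `findall` returns just the captured substring from the one match — 1 in all.

['999']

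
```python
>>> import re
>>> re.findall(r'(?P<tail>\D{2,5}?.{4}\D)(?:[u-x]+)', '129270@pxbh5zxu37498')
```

['@pxbh5z']

Because the quantifier is non-greedy, it stops expanding at the earliest point where the rest of the pattern can succeed.
Because there's exactly one group, `findall` drops the full match and keeps group 1 from the one hit.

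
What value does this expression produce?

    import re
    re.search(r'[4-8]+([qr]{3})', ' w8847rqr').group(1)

'rqr'

The match spans [2:9] → '8847rqr'.
Captured: group 1 = 'rqr'.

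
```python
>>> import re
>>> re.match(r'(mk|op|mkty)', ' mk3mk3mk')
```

None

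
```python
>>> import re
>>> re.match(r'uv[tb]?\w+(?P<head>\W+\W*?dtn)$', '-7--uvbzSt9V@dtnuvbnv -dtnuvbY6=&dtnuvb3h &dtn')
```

Pattern: the literal 'uv', then optionally one of [tb]; then one or more of a word character; then one or more of a non-word character, then zero or more of a non-word character (lazy), then the literal 'dtn' (captured as 'head'); then anchored at the end.
`match` is anchored at position 0; if the pattern doesn't fit there, it returns None.
Here the string doesn't start with a match, so the call returns None.

None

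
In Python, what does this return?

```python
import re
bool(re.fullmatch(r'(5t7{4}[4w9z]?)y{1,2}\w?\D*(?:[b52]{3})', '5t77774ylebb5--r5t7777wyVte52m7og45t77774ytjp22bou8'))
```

False

`re.fullmatch` is like wrapping the pattern in `^…$` (in single-line mode).
Here there's no way to consume every character, so the call returns None, and `bool(None)` is False.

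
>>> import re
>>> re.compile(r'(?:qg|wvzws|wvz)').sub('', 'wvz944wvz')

`sub` substitutes '' at each match site.

'944'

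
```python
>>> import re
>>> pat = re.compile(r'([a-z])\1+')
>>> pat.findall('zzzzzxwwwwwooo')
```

A backreference is literal: `\1` must see the identical characters the first group matched.
Matches: at [0:5] match 'zzzzz', group 1 = 'z'; at [6:11] match 'wwwww', group 1 = 'w'; at [11:14] match 'ooo', group 1 = 'o'.
`findall` collects group 1 from each match (3 total).

['z', 'w', 'o']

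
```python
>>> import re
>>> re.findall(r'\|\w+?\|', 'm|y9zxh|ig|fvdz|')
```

['|y9zxh|', '|fvdz|']

Matches: at [1:8] → '|y9zxh|'; at [10:16] → '|fvdz|'.
No capturing groups, so `findall` returns the 2 full match strings.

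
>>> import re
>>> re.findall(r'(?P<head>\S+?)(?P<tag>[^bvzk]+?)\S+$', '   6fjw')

This matches one or more of a non-whitespace character (lazy) (captured as 'head'); then one or more of any character except [bvzk] (lazy) (captured as 'tag'); then one or more of a non-whitespace character; then anchored at the end.
Matches: at [3:7] match '6fjw', groups = ('6', 'f').
2 groups means the one result is a tuple of 2 captured strings — 1 here.

[('6', 'f')]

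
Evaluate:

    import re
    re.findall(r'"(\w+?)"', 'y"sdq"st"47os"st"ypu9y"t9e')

Matches: at [1:6] match '"sdq"', group 1 = 'sdq'; at [8:14] match '"47os"', group 1 = '47os'; at [16:23] match '"ypu9y"', group 1 = 'ypu9y'.
`findall` collects group 1 from each match (3 total).

['sdq', '47os', 'ypu9y']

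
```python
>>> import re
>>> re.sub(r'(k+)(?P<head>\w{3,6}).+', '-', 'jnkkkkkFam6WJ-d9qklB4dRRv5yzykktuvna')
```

Pattern: one or more of a literal 'k' (captured); then 3 to 6 of a word character (captured as 'head'); then one or more of any character.
Matches: at [2:36] → 'kkkkkFam6WJ-d9qklB4dRRv5yzykktuvna'.
Each match is replaced by '-'.

'jn-'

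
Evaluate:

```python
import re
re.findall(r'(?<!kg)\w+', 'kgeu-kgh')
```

A negative assertion filters positions out without eating any characters.
Matches: at [0:4] → 'kgeu'; at [5:8] → 'kgh'.
`findall` yields the raw match text (2 of them) because the pattern has no groups.

['kgeu', 'kgh']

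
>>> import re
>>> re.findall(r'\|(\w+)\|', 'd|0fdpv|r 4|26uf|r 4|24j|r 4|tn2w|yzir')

['0fdpv', '26uf', '24j', 'tn2w']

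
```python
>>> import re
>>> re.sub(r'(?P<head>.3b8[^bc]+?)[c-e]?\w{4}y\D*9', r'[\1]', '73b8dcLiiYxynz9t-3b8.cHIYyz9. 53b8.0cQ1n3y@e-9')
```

Pattern: any character, then the literal '3b8', then one or more of any character except [bc] (lazy) (captured as 'head'); then optionally a character in [c-e], then exactly 4 of a word character, then the literal 'y'; then zero or more of a non-digit, then a literal '9'.
Matches: at [16:28] → '-3b8.cHIYyz9'; at [30:46] → '53b8.0cQ1n3y@e-9'.
Each match is replaced using the text its own group 1 captured.

'73b8dcLiiYxynz9t[-3b8.]. [53b8.0]'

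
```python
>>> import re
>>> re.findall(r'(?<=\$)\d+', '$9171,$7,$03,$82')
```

['9171', '7', '03', '82']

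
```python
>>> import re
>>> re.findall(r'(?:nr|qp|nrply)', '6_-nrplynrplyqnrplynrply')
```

['nr', 'nr', 'nr', 'nr']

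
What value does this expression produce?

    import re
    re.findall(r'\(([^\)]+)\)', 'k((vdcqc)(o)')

['(vdcqc', 'o']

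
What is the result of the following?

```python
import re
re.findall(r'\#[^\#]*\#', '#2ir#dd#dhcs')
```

Matches: at [0:5] → '#2ir#'.
Since nothing is captured, `findall` lists the 1 matched substring directly.

['#2ir#']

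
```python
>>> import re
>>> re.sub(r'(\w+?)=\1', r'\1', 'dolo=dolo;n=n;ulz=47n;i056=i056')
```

A backreference is literal: `\1` must see the identical characters the first group matched.
Matches: at [0:9] → 'dolo=dolo'; at [10:13] → 'n=n'; at [22:31] → 'i056=i056'.
`\1` in the replacement pulls in group 1's text for each match.

'dolo;n;ulz=47n;i056'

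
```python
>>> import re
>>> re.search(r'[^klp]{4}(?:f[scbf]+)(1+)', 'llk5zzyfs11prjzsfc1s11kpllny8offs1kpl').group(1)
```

Pattern: exactly 4 of any character except [klp]; then the literal 'f', then one or more of one of [scbf] (non-capturing group); then one or more of a literal '1' (captured).
`re.search` tries every starting position until one works.
The match spans [3:11] → '5zzyfs11'.
Captured: group 1 = '11'.

'11'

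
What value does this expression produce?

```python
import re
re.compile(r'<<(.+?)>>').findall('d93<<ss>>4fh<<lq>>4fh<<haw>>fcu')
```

['ss', 'lq', 'haw']

A non-greedy quantifier consumes as few characters as it can — just enough that the remainder of the pattern still matches from where it stops; whatever follows it matches normally.
Scanning left to right: at [3:9] match '<<ss>>', group 1 = 'ss'; at [12:18] match '<<lq>>', group 1 = 'lq'; at [21:28] match '<<haw>>', group 1 = 'haw'.
Because there's exactly one group, `findall` drops the full match and keeps group 1 from each hit.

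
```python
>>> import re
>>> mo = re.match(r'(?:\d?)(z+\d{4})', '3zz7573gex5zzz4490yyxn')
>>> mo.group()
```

`match` is anchored at position 0; if the pattern doesn't fit there, it returns None.
The match spans [0:7] → '3zz7573'.

'3zz7573'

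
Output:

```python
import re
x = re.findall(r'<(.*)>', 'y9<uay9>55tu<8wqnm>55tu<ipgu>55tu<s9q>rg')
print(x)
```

['uay9>55tu<8wqnm>55tu<ipgu>55tu<s9q']

Walking the string: at [2:38] match '<uay9>55tu<8wqnm>55tu<ipgu>55tu<s9q>', group 1 = 'uay9>55tu<8wqnm>55tu<ipgu>55tu<s9q'.
`findall` collects group 1 from the one match (1 total).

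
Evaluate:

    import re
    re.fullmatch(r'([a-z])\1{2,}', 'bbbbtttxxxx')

None

`re.fullmatch` is like wrapping the pattern in `^…$` (in single-line mode).
Here the pattern can't cover the whole string, so the call returns None.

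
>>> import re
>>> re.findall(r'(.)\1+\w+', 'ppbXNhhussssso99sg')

['p']

`\1` has to match the exact text group 1 already captured.
Walking the string: at [0:18] match 'ppbXNhhussssso99sg', group 1 = 'p'.
Because there's exactly one group, `findall` drops the full match and keeps group 1 from the one hit.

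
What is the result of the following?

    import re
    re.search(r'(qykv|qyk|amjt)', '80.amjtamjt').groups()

('amjt',)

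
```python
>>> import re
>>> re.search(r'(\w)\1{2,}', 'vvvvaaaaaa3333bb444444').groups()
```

('v',)

After group 1 captures some text, `\1` only succeeds where that same text appears again.
`search` walks the string left to right and returns the first match it finds.
The match spans [0:4] → 'vvvv'.
Captured: group 1 = 'v'.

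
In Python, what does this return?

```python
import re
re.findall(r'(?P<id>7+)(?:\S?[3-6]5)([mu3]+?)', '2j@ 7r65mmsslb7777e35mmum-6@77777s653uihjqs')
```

[('7', 'm'), ('7777', 'm'), ('77777', '3')]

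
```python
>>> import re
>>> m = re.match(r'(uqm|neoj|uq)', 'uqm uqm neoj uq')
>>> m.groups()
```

('uqm',)

The regex engine tests alternatives in the order written; an earlier branch that matches wins even if a later one would match more.
`re.match` won't scan ahead — the pattern has to work from the very first character.
The match spans [0:3] → 'uqm'.
Captured: group 1 = 'uqm'.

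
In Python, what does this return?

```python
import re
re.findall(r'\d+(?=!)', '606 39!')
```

The lookaround is zero-width — it requires the adjacent text to match without consuming it, so the asserted text isn't part of the match.
Matches: at [4:6] → '39'.
`findall` yields the raw match text (1 of them) because the pattern has no groups.

['39']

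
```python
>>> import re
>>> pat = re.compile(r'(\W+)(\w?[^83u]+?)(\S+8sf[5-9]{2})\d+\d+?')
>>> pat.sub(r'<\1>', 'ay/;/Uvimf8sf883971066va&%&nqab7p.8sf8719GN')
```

Each match is replaced using the text its own group 1 captured.

'ay</;/>GN'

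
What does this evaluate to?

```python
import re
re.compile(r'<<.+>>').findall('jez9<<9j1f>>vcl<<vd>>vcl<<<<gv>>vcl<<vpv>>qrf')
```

Matches: at [4:42] → '<<9j1f>>vcl<<vd>>vcl<<<<gv>>vcl<<vpv>>'.
With no groups in the pattern, `findall` gives back each whole match — 1 here.

['<<9j1f>>vcl<<vd>>vcl<<<<gv>>vcl<<vpv>>']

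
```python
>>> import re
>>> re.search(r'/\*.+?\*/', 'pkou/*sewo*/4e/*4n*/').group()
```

A `+?`/`*?`/`{m,n}?` starts at its minimum and grows only as far as needed for what follows to match.
`re.search` tries every starting position until one works.
The match spans [4:12] → '/*sewo*/'.

'/*sewo*/'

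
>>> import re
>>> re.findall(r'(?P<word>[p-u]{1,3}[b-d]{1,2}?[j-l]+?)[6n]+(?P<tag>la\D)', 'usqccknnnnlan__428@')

[('usqcck', 'lan')]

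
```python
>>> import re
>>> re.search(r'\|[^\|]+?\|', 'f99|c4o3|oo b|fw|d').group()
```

'|c4o3|'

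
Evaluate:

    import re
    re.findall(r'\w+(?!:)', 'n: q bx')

The negative lookahead/lookbehind blocks any match where the forbidden context is present.
Scanning left to right: at [3:4] → 'q'; at [5:7] → 'bx'.
`findall` yields the raw match text (2 of them) because the pattern has no groups.

['q', 'bx']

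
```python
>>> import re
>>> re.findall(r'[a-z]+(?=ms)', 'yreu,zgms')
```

The `(?=…)`/`(?<=…)` assertion just peeks at neighbouring text; it doesn't advance the match position.
Scanning left to right: at [5:7] → 'zg'.
No capturing groups, so `findall` returns the 1 full match string.

['zg']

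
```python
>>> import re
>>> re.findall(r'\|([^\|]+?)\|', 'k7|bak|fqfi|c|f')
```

One capturing group, so `findall` returns just the captured substring from each match — 2 in all.

['bak', 'c']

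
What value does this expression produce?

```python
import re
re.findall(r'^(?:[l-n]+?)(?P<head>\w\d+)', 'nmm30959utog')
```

['m30959']

This matches anchored at the start of the string; then one or more of a character in [l-n] (lazy) (non-capturing group); then a word character, then one or more of a digit (captured as 'head').
Lazy quantifiers expand one character at a time until the remainder of the pattern can match.
Scanning left to right: at [0:8] match 'nmm30959', group 1 = 'm30959'.
One capturing group, so `findall` returns just the captured substring from the one match — 1 in all.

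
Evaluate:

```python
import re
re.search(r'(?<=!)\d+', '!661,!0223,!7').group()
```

'661'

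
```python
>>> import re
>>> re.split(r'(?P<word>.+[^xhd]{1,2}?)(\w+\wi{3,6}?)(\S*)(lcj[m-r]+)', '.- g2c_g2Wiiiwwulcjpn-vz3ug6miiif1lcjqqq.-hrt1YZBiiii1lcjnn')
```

['', '.- g2c_g2Wiiiwwulcjpn-vz3ug6miiif1lcjqqq.-hrt1YZ', 'Biiii', '1', 'lcjnn', '']

Pattern: one or more of any character, then 1 to 2 of any character except [xhd] (lazy) (captured as 'word'); then one or more of a word character, then a word character, then 3 to 6 of the literal 'i' (lazy) (captured); then zero or more of a non-whitespace character (captured); then the literal 'lcj', then one or more of a character in [m-r] (captured).
Matches to split on: at [0:59] → '.- g2c_g2Wiiiwwulcjpn-vz3ug6miiif1lcjqqq.-hrt1YZBiiii1lcjnn'.
Because the pattern has a capturing group, `split` also inserts each captured text between the pieces.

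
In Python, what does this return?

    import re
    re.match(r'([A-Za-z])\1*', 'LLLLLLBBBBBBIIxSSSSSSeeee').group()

'LLLLLL'

`\1` is not a pattern — it's the concrete string captured by group 1, re-applied verbatim.
`re.match` won't scan ahead — the pattern has to work from the very first character.
The match spans [0:6] → 'LLLLLL'.
Captured: group 1 = 'L'.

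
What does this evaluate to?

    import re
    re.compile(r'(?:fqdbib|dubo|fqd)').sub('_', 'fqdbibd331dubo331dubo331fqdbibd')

`|` is ordered: at each position the engine commits to the first alternative that works.
Matches: at [0:6] → 'fqdbib'; at [10:14] → 'dubo'; at [17:21] → 'dubo'; at [24:30] → 'fqdbib'.
Every occurrence is swapped for '_'.

'_d331_331_331_d'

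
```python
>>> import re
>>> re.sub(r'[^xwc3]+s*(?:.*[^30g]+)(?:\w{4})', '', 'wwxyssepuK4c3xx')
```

'wwx'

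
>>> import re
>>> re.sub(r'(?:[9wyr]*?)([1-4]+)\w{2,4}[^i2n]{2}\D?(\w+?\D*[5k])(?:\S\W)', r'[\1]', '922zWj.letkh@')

The replacement refers to a captured group, so each match is rewritten using its own captured text.

'[22]'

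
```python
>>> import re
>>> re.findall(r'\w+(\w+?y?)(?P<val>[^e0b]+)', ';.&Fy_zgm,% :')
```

This matches one or more of a word character; then one or more of a word character (lazy), then optionally the literal 'y' (captured); then one or more of any character except [e0b] (captured as 'val').
Matches: at [3:13] match 'Fy_zgm,% :', groups = ('m', ',% :').
`findall` packs the 2 group values into a tuple for every match.

[('m', ',% :')]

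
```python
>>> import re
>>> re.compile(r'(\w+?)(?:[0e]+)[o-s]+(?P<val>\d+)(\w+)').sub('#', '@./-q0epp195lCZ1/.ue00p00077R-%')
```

'@./-#/.#-%'

This matches one or more of a word character (lazy) (captured); then one or more of one of [0e] (non-capturing group); then one or more of a character in [o-s]; then one or more of a digit (captured as 'val'); then one or more of a word character (captured).
Matches: at [4:16] → 'q0epp195lCZ1'; at [18:29] → 'ue00p00077R'.
`sub` substitutes '#' at each match site.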